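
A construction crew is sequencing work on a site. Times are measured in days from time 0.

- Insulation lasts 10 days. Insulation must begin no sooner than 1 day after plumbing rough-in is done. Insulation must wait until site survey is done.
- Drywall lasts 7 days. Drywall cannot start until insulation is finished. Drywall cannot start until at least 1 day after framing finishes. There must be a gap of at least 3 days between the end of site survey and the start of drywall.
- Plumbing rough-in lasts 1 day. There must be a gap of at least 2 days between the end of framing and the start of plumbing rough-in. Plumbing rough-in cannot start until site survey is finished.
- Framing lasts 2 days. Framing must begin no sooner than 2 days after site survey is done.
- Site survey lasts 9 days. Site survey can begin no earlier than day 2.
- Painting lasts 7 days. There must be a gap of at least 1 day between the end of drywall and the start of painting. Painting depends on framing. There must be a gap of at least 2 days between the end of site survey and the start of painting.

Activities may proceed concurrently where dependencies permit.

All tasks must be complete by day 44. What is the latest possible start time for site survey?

Nothing follows painting; the deadline of day 44 is its only limit. It must start by 44 − 7 = day 37.
Drywall has to be done before painting (must start by day 37, minus 1-day gap → day 36). That means finishing by day 36, i.e. starting by 36 − 7 = day 29.
Insulation feeds into drywall (must start by day 29); so insulation must finish by day 29 and therefore start by day 19.
Since insulation (must start by day 19, minus 1-day gap → day 18) depends on it, plumbing rough-in must finish by day 18. Backing off its 1-day duration gives a latest start of day 17.
Framing has several dependents: plumbing rough-in (must start by day 17, minus 2-day gap → day 15); drywall (must start by day 29, minus 1-day gap → day 28); painting (must start by day 37). The earliest of those limits is day 15, so framing must start by 15 − 2 = day 13.
Site survey must finish in time for framing (must start by day 13, minus 2-day gap → day 11); plumbing rough-in (must start by day 17); insulation (must start by day 19); drywall (must start by day 29, minus 3-day gap → day 26); painting (must start by day 37, minus 2-day gap → day 35). The tightest is day 11, so site survey must start by 11 − 9 = day 2.

2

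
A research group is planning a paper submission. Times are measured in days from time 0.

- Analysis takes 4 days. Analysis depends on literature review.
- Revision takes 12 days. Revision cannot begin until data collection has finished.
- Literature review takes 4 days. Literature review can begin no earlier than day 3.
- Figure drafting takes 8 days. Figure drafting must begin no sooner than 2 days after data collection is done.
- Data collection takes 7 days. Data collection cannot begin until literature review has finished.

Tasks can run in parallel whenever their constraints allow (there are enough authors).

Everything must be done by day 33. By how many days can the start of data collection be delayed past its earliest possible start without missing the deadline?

Literature review waits on its own release at day 3, so it starts at day 3 and finishes at 3 + 4 = day 7.
Data collection waits on literature review (finishes day 7), so it starts at day 7 and finishes at 7 + 7 = day 14.

Working backward from the deadline:
Nothing follows figure drafting; the deadline of day 33 is its only limit. It must start by 33 − 8 = day 25.
Revision has no dependents, so it just needs to finish by day 33. Starting by 33 − 12 = day 21 achieves that.
Data collection must finish in time for figure drafting (must start by day 25, minus 2-day gap → day 23); revision (must start by day 21). The tightest is day 21, so data collection must start by 21 − 7 = day 14.
So data collection can start as early as day 7 and as late as day 14, giving 14 − 7 = 7 days of slack.

7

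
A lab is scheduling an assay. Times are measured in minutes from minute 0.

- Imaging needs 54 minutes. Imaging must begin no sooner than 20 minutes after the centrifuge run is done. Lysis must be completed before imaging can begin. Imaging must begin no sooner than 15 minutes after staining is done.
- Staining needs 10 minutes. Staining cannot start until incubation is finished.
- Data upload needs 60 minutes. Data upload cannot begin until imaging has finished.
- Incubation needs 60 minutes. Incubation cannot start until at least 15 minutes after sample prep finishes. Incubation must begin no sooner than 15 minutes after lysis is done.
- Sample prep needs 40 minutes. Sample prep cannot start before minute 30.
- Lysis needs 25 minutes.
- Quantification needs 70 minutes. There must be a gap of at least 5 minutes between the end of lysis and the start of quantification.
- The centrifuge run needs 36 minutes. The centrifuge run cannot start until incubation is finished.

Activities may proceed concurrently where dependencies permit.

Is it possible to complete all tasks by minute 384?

Yes

Lysis has no prerequisites, so it starts at minute 0 and finishes at minute 25.
Quantification waits on lysis (finishes minute 25, plus 5-minute gap → minute 30), so it starts at minute 30 and finishes at 30 + 70 = minute 100.
After its own release at minute 30, sample prep can start at minute 30 and finishes at minute 70.
Incubation cannot start until sample prep (finishes minute 70, plus 15-minute gap → minute 85); lysis (finishes minute 25, plus 15-minute gap → minute 40). The controlling bound is minute 85, so incubation finishes at 85 + 60 = minute 145.
Staining waits on incubation (finishes minute 145), so it starts at minute 145 and finishes at 145 + 10 = minute 155.
After incubation (finishes minute 145), the centrifuge run can start at minute 145 and finishes at minute 181.
Imaging needs all of the centrifuge run (finishes minute 181, plus 20-minute gap → minute 201); lysis (finishes minute 25); staining (finishes minute 155, plus 15-minute gap → minute 170). That puts its earliest start at minute 201; it finishes at 201 + 54 = minute 255.
After imaging (finishes minute 255), data upload can start at minute 255 and finishes at minute 315.
Every task is finished by minute 315, which is no later than the deadline of 384, so the schedule is feasible.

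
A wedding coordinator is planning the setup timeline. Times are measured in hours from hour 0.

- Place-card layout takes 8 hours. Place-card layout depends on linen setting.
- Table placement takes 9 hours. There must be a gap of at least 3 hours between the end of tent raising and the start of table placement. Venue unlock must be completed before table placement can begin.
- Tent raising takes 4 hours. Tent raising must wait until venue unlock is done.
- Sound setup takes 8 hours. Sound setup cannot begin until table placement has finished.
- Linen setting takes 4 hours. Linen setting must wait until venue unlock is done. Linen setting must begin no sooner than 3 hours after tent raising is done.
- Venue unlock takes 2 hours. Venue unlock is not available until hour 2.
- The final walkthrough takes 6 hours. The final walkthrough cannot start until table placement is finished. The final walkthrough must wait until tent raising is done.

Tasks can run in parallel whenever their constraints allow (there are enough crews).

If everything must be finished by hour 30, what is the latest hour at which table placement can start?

Sound setup must finish by hour 30; it takes 8 hours, so it must start by 30 − 8 = hour 22.
The final walkthrough must finish by hour 30; it takes 6 hours, so it must start by 30 − 6 = hour 24.
For table placement: sound setup (must start by hour 22); the final walkthrough (must start by hour 24). The most restrictive is hour 22; with a 9-hour duration, table placement must start by hour 13.

13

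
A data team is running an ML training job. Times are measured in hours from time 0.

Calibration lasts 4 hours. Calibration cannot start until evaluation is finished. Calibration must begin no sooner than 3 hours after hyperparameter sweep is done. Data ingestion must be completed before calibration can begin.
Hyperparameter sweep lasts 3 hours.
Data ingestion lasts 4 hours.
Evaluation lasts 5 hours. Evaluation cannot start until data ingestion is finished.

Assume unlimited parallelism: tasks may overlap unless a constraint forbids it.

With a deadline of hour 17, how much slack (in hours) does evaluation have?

Nothing blocks data ingestion, so it runs from hour 0 to hour 4.
After data ingestion (finishes hour 4), evaluation can start at hour 4 and finishes at hour 9.

Working backward from the deadline:
Calibration has no dependents, so it just needs to finish by hour 17. Starting by 17 − 4 = hour 13 achieves that.
Evaluation must finish before calibration (must start by hour 13). With a 5-hour duration, evaluation must start by 13 − 5 = hour 8.
So evaluation can start as early as hour 4 and as late as hour 8, giving 8 − 4 = 4 hours of slack.

4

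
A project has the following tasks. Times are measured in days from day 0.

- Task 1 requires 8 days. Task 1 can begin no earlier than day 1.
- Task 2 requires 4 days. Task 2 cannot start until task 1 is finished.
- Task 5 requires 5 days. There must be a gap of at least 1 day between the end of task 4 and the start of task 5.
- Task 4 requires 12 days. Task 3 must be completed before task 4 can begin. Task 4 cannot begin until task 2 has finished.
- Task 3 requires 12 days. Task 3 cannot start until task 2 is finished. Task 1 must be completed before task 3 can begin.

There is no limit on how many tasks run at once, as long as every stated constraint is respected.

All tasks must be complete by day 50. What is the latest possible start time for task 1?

8

Task 5 must finish by day 50; it takes 5 days, so it must start by 50 − 5 = day 45.
Since task 5 (must start by day 45, minus 1-day gap → day 44) depends on it, task 4 must finish by day 44. Backing off its 12-day duration gives a latest start of day 32.
Task 3 must finish before task 4 (must start by day 32). With a 12-day duration, task 3 must start by 32 − 12 = day 20.
Task 2 must finish in time for task 3 (must start by day 20); task 4 (must start by day 32). The tightest is day 20, so task 2 must start by 20 − 4 = day 16.
Task 1 must finish in time for task 2 (must start by day 16); task 3 (must start by day 20). The tightest is day 16, so task 1 must start by 16 − 8 = day 8.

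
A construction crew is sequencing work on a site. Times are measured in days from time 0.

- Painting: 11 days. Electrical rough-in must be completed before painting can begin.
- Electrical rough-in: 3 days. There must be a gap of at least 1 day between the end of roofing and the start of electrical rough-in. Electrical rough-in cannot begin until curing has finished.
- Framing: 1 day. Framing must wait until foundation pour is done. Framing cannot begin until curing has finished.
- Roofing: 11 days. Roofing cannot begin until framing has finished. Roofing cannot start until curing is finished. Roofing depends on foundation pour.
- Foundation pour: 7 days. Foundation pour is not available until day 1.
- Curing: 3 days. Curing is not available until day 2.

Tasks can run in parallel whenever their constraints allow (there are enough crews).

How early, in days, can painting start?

24

Curing cannot begin until its own release at day 2. It runs from day 2 to 2 + 3 = day 5.
After its own release at day 1, foundation pour can start at day 1 and finishes at day 8.
Framing cannot start until foundation pour (finishes day 8); curing (finishes day 5). The controlling bound is day 8, so framing finishes at 8 + 1 = day 9.
Roofing needs all of framing (finishes day 9); curing (finishes day 5); foundation pour (finishes day 8). That puts its earliest start at day 9; it finishes at 9 + 11 = day 20.
Electrical rough-in has to wait for roofing (finishes day 20, plus 1-day gap → day 21); curing (finishes day 5). The latest of these is day 21, so electrical rough-in runs day 21 to 21 + 3 = day 24.
Painting waits on electrical rough-in (finishes day 24), so the earliest it can start is day 24.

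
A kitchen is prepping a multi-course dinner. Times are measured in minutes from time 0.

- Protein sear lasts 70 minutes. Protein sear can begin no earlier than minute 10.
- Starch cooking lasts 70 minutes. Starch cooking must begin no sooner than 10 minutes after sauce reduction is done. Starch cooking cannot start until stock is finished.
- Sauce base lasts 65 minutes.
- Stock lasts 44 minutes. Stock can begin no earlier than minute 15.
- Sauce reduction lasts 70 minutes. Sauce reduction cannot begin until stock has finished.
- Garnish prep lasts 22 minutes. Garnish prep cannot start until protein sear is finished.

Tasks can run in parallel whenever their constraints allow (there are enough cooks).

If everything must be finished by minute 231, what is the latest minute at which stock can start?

Starch cooking must finish by minute 231; it takes 70 minutes, so it must start by 231 − 70 = minute 161.
Sauce reduction feeds into starch cooking (must start by minute 161, minus 10-minute gap → minute 151); so sauce reduction must finish by minute 151 and therefore start by minute 81.
Stock feeds sauce reduction (must start by minute 81); starch cooking (must start by minute 161). Taking the minimum, stock must finish by minute 81 and start by 81 − 44 = minute 37.

37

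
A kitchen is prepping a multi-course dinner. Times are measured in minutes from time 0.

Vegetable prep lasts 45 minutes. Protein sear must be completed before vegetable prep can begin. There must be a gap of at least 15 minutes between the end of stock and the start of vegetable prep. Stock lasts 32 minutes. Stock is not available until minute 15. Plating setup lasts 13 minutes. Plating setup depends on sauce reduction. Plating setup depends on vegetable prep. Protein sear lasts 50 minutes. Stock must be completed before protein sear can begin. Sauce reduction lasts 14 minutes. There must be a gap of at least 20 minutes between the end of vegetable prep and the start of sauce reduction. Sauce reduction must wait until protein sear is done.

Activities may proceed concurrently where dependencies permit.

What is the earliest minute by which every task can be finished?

189

After its own release at minute 15, stock can start at minute 15 and finishes at minute 47.
Protein sear cannot begin until stock (finishes minute 47). It runs from minute 47 to 47 + 50 = minute 97.
Vegetable prep cannot start until protein sear (finishes minute 97); stock (finishes minute 47, plus 15-minute gap → minute 62). The controlling bound is minute 97, so vegetable prep finishes at 97 + 45 = minute 142.
Sauce reduction cannot start until vegetable prep (finishes minute 142, plus 20-minute gap → minute 162); protein sear (finishes minute 97). The controlling bound is minute 162, so sauce reduction finishes at 162 + 14 = minute 176.
Plating setup needs all of sauce reduction (finishes minute 176); vegetable prep (finishes minute 142). That puts its earliest start at minute 176; it finishes at 176 + 13 = minute 189.
All tasks are finished once the last one completes. Finish times: Stock at 47, Protein sear at 97, Vegetable prep at 142, Sauce reduction at 176, Plating setup at 189. The latest is minute 189.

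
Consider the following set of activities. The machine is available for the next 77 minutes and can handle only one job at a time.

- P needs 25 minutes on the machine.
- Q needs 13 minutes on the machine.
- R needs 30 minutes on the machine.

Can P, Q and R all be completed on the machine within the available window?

Running back to back, the jobs need 25 + 13 + 30 = 68 minutes on the machine.
Since 68 ≤ 77, they fit within the window.

Yes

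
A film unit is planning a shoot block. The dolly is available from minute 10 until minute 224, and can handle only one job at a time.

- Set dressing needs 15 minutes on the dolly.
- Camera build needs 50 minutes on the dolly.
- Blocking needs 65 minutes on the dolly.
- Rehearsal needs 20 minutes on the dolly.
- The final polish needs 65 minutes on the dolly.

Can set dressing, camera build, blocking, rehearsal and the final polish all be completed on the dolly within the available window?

The dolly window is 224 − 10 = 214 minutes.
Running back to back, the jobs need 15 + 50 + 65 + 20 + 65 = 215 minutes on the dolly.
Since 215 > 214, they cannot all fit.

No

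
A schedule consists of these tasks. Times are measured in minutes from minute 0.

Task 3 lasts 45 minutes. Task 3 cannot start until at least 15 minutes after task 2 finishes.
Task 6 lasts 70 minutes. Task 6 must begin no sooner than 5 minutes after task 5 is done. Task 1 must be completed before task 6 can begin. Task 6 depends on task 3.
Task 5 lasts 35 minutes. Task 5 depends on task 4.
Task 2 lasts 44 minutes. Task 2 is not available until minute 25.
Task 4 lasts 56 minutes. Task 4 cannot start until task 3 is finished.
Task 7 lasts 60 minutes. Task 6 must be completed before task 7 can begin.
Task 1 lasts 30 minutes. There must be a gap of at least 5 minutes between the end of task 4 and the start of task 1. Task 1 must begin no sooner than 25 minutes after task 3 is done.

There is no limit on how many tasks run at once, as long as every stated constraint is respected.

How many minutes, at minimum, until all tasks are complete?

355

Task 2 waits on its own release at minute 25, so it starts at minute 25 and finishes at 25 + 44 = minute 69.
Task 3 cannot begin until task 2 (finishes minute 69, plus 15-minute gap → minute 84). It runs from minute 84 to 84 + 45 = minute 129.
After task 3 (finishes minute 129), task 4 can start at minute 129 and finishes at minute 185.
After task 4 (finishes minute 185), task 5 can start at minute 185 and finishes at minute 220.
Task 1 has to wait for task 4 (finishes minute 185, plus 5-minute gap → minute 190); task 3 (finishes minute 129, plus 25-minute gap → minute 154). The latest of these is minute 190, so task 1 runs minute 190 to 190 + 30 = minute 220.
Task 6 has to wait for task 5 (finishes minute 220, plus 5-minute gap → minute 225); task 1 (finishes minute 220); task 3 (finishes minute 129). The latest of these is minute 225, so task 6 runs minute 225 to 225 + 70 = minute 295.
Task 7 waits on task 6 (finishes minute 295), so it starts at minute 295 and finishes at 295 + 60 = minute 355.
All tasks are finished once the last one completes. Finish times: Task 1 at 220, Task 2 at 69, Task 3 at 129, Task 4 at 185, Task 5 at 220, Task 6 at 295, Task 7 at 355. The latest is minute 355.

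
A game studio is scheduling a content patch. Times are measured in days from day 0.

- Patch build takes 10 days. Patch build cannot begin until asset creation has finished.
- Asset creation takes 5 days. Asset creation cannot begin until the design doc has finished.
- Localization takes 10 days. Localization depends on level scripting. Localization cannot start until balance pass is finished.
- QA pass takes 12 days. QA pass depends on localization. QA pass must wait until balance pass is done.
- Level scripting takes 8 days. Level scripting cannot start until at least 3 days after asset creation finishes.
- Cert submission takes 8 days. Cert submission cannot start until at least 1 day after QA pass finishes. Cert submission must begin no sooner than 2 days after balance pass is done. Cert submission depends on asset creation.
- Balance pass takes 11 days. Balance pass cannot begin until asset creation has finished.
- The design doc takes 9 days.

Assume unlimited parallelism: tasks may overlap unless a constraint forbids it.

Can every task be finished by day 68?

Yes

The design doc has no prerequisites, so it starts at day 0 and finishes at day 9.
Asset creation cannot begin until the design doc (finishes day 9). It runs from day 9 to 9 + 5 = day 14.
Patch build cannot begin until asset creation (finishes day 14). It runs from day 14 to 14 + 10 = day 24.
Balance pass waits on asset creation (finishes day 14), so it starts at day 14 and finishes at 14 + 11 = day 25.
Level scripting cannot begin until asset creation (finishes day 14, plus 3-day gap → day 17). It runs from day 17 to 17 + 8 = day 25.
For localization: level scripting (finishes day 25); balance pass (finishes day 25). Taking the maximum gives a start of day 25, and it finishes at 25 + 10 = day 35.
For QA pass: localization (finishes day 35); balance pass (finishes day 25). Taking the maximum gives a start of day 35, and it finishes at 35 + 12 = day 47.
Cert submission has to wait for QA pass (finishes day 47, plus 1-day gap → day 48); balance pass (finishes day 25, plus 2-day gap → day 27); asset creation (finishes day 14). The latest of these is day 48, so cert submission runs day 48 to 48 + 8 = day 56.
Every task is finished by day 56, which is no later than the deadline of 68, so the schedule is feasible.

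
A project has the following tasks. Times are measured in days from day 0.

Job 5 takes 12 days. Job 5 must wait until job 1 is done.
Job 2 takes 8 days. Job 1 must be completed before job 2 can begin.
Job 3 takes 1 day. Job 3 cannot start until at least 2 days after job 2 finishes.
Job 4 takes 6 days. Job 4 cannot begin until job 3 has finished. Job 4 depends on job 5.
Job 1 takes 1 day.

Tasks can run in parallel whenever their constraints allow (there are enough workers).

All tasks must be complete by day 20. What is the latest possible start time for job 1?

1

Job 4 must finish by day 20; it takes 6 days, so it must start by 20 − 6 = day 14.
Since job 4 (must start by day 14) depends on it, job 3 must finish by day 14. Backing off its 1-day duration gives a latest start of day 13.
Job 2 must finish before job 3 (must start by day 13, minus 2-day gap → day 11). With an 8-day duration, job 2 must start by 11 − 8 = day 3.
Job 5 must finish before job 4 (must start by day 14). With a 12-day duration, job 5 must start by 14 − 12 = day 2.
Job 1 feeds job 2 (must start by day 3); job 5 (must start by day 2). Taking the minimum, job 1 must finish by day 2 and start by 2 − 1 = day 1.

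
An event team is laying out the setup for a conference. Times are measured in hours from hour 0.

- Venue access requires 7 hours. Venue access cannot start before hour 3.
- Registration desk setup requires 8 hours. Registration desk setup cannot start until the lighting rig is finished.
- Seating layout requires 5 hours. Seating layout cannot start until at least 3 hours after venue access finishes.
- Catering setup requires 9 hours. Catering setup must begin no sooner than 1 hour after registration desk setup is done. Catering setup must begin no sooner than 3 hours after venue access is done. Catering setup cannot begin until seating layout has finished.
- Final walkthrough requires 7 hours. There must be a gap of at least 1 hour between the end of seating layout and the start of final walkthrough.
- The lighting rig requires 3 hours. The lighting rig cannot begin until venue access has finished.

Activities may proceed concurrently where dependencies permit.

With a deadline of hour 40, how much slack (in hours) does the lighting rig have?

After its own release at hour 3, venue access can start at hour 3 and finishes at hour 10.
After venue access (finishes hour 10), the lighting rig can start at hour 10 and finishes at hour 13.

Working backward from the deadline:
Nothing follows catering setup; the deadline of hour 40 is its only limit. It must start by 40 − 9 = hour 31.
Registration desk setup has to be done before catering setup (must start by hour 31, minus 1-hour gap → hour 30). That means finishing by hour 30, i.e. starting by 30 − 8 = hour 22.
The lighting rig must finish before registration desk setup (must start by hour 22). With a 3-hour duration, the lighting rig must start by 22 − 3 = hour 19.
So the lighting rig can start as early as hour 10 and as late as hour 19, giving 19 − 10 = 9 hours of slack.

9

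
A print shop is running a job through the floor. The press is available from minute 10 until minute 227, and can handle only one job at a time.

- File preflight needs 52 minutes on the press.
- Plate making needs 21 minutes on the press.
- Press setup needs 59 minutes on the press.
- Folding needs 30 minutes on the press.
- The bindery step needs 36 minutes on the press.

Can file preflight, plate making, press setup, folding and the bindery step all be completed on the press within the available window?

The press window is 227 − 10 = 217 minutes.
Running back to back, the jobs need 52 + 21 + 59 + 30 + 36 = 198 minutes on the press.
Since 198 ≤ 217, they fit within the window.

Yes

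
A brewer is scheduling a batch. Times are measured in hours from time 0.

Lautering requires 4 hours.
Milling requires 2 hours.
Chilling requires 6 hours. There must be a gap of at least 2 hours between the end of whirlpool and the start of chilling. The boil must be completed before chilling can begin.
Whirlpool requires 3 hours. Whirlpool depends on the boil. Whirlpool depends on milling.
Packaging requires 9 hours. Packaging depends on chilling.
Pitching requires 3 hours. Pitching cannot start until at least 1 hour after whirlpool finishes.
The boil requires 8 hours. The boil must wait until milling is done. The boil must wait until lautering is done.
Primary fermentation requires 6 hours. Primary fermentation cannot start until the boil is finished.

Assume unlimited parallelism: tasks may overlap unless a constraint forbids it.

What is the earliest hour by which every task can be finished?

Nothing blocks lautering, so it runs from hour 0 to hour 4.
Nothing blocks milling, so it runs from hour 0 to hour 2.
The boil cannot start until milling (finishes hour 2); lautering (finishes hour 4). The controlling bound is hour 4, so the boil finishes at 4 + 8 = hour 12.
Primary fermentation waits on the boil (finishes hour 12), so it starts at hour 12 and finishes at 12 + 6 = hour 18.
Whirlpool cannot start until the boil (finishes hour 12); milling (finishes hour 2). The controlling bound is hour 12, so whirlpool finishes at 12 + 3 = hour 15.
Pitching cannot begin until whirlpool (finishes hour 15, plus 1-hour gap → hour 16). It runs from hour 16 to 16 + 3 = hour 19.
Chilling needs all of whirlpool (finishes hour 15, plus 2-hour gap → hour 17); the boil (finishes hour 12). That puts its earliest start at hour 17; it finishes at 17 + 6 = hour 23.
Packaging cannot begin until chilling (finishes hour 23). It runs from hour 23 to 23 + 9 = hour 32.
All tasks are finished once the last one completes. Finish times: Milling at 2, Lautering at 4, The boil at 12, Whirlpool at 15, Chilling at 23, Pitching at 19, Primary fermentation at 18, Packaging at 32. The latest is hour 32.

32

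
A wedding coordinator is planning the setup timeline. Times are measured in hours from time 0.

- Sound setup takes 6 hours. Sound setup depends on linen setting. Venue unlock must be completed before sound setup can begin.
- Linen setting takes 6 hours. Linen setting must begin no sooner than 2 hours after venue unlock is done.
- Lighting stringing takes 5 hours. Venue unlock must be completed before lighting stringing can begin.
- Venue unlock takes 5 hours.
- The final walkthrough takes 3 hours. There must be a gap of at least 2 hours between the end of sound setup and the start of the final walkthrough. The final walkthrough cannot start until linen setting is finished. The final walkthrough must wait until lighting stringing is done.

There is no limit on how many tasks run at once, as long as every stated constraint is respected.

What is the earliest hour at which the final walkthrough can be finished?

24

Venue unlock has no prerequisites, so it starts at hour 0 and finishes at hour 5.
Lighting stringing waits on venue unlock (finishes hour 5), so it starts at hour 5 and finishes at 5 + 5 = hour 10.
Linen setting waits on venue unlock (finishes hour 5, plus 2-hour gap → hour 7), so it starts at hour 7 and finishes at 7 + 6 = hour 13.
For sound setup: linen setting (finishes hour 13); venue unlock (finishes hour 5). Taking the maximum gives a start of hour 13, and it finishes at 13 + 6 = hour 19.
The final walkthrough cannot start until sound setup (finishes hour 19, plus 2-hour gap → hour 21); linen setting (finishes hour 13); lighting stringing (finishes hour 10). The controlling bound is hour 21, so the final walkthrough finishes at 21 + 3 = hour 24.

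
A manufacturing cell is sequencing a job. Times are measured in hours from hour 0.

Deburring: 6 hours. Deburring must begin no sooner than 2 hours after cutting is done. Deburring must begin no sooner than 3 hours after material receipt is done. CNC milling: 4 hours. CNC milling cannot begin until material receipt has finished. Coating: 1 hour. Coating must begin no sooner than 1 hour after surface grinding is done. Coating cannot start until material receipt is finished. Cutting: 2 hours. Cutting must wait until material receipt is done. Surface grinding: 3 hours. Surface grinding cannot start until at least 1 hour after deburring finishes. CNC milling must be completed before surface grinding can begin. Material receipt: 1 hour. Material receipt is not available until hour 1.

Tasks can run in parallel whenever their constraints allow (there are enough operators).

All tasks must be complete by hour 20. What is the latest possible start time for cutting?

Coating has no dependents, so it just needs to finish by hour 20. Starting by 20 − 1 = hour 19 achieves that.
Since coating (must start by hour 19, minus 1-hour gap → hour 18) depends on it, surface grinding must finish by hour 18. Backing off its 3-hour duration gives a latest start of hour 15.
Since surface grinding (must start by hour 15, minus 1-hour gap → hour 14) depends on it, deburring must finish by hour 14. Backing off its 6-hour duration gives a latest start of hour 8.
Cutting has to be done before deburring (must start by hour 8, minus 2-hour gap → hour 6). That means finishing by hour 6, i.e. starting by 6 − 2 = hour 4.

4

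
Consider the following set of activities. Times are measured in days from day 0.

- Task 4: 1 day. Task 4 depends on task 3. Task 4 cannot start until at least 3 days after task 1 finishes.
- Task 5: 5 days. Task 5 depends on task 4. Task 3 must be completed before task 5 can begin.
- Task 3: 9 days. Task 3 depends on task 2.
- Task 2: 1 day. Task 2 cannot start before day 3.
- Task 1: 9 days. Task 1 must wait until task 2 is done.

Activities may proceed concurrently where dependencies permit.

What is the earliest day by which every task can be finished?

22

Task 2 waits on its own release at day 3, so it starts at day 3 and finishes at 3 + 1 = day 4.
After task 2 (finishes day 4), task 3 can start at day 4 and finishes at day 13.
Task 1 cannot begin until task 2 (finishes day 4). It runs from day 4 to 4 + 9 = day 13.
Task 4 needs all of task 3 (finishes day 13); task 1 (finishes day 13, plus 3-day gap → day 16). That puts its earliest start at day 16; it finishes at 16 + 1 = day 17.
Task 5 has to wait for task 4 (finishes day 17); task 3 (finishes day 13). The latest of these is day 17, so task 5 runs day 17 to 17 + 5 = day 22.
All tasks are finished once the last one completes. Finish times: Task 1 at 13, Task 2 at 4, Task 3 at 13, Task 4 at 17, Task 5 at 22. The latest is day 22.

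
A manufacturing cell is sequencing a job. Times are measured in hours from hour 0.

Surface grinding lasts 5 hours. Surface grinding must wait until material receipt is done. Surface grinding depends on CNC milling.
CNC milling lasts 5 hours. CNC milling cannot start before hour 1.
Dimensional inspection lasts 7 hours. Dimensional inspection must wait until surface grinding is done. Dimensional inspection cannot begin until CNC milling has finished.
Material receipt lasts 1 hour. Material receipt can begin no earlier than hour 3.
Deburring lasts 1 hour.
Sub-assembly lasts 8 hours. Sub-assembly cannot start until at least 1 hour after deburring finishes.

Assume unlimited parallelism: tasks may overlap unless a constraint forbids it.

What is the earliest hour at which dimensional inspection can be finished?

After its own release at hour 1, CNC milling can start at hour 1 and finishes at hour 6.
Material receipt cannot begin until its own release at hour 3. It runs from hour 3 to 3 + 1 = hour 4.
Surface grinding cannot start until material receipt (finishes hour 4); CNC milling (finishes hour 6). The controlling bound is hour 6, so surface grinding finishes at 6 + 5 = hour 11.
Dimensional inspection has to wait for surface grinding (finishes hour 11); CNC milling (finishes hour 6). The latest of these is hour 11, so dimensional inspection runs hour 11 to 11 + 7 = hour 18.

18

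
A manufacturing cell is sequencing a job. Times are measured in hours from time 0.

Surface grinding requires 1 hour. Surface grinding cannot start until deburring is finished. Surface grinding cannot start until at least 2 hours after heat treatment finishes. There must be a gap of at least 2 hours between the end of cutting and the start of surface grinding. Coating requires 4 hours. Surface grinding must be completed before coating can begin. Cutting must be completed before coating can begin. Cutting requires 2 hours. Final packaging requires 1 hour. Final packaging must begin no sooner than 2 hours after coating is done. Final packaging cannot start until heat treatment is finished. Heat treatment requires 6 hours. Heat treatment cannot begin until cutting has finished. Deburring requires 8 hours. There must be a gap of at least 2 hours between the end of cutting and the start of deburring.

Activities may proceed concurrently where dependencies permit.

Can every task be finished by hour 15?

No

Cutting can start immediately at hour 0; it finishes at hour 2.
Heat treatment waits on cutting (finishes hour 2), so it starts at hour 2 and finishes at 2 + 6 = hour 8.
Deburring waits on cutting (finishes hour 2, plus 2-hour gap → hour 4), so it starts at hour 4 and finishes at 4 + 8 = hour 12.
Surface grinding needs all of deburring (finishes hour 12); heat treatment (finishes hour 8, plus 2-hour gap → hour 10); cutting (finishes hour 2, plus 2-hour gap → hour 4). That puts its earliest start at hour 12; it finishes at 12 + 1 = hour 13.
Coating needs all of surface grinding (finishes hour 13); cutting (finishes hour 2). That puts its earliest start at hour 13; it finishes at 13 + 4 = hour 17.
Final packaging has to wait for coating (finishes hour 17, plus 2-hour gap → hour 19); heat treatment (finishes hour 8). The latest of these is hour 19, so final packaging runs hour 19 to 19 + 1 = hour 20.
The earliest everything can be done is hour 20, which is after the deadline of 15, so it is not possible.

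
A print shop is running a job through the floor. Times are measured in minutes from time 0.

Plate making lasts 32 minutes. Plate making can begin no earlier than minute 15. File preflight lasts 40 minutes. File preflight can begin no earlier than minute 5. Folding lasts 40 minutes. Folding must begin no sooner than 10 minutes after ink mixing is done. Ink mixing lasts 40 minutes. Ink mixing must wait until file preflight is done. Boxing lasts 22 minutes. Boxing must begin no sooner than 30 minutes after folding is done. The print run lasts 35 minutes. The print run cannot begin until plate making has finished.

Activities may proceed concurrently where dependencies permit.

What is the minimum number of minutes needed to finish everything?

187

After its own release at minute 15, plate making can start at minute 15 and finishes at minute 47.
After plate making (finishes minute 47), the print run can start at minute 47 and finishes at minute 82.
After its own release at minute 5, file preflight can start at minute 5 and finishes at minute 45.
Ink mixing waits on file preflight (finishes minute 45), so it starts at minute 45 and finishes at 45 + 40 = minute 85.
Folding cannot begin until ink mixing (finishes minute 85, plus 10-minute gap → minute 95). It runs from minute 95 to 95 + 40 = minute 135.
Boxing cannot begin until folding (finishes minute 135, plus 30-minute gap → minute 165). It runs from minute 165 to 165 + 22 = minute 187.
All tasks are finished once the last one completes. Finish times: File preflight at 45, Plate making at 47, Ink mixing at 85, The print run at 82, Folding at 135, Boxing at 187. The latest is minute 187.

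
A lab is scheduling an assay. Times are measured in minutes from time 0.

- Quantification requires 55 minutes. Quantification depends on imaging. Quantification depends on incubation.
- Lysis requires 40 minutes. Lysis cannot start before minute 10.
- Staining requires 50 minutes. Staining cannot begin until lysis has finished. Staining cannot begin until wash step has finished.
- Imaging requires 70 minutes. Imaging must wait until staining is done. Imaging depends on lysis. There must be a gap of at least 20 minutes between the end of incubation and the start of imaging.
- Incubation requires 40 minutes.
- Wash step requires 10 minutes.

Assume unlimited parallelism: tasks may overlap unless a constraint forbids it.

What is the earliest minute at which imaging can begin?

Nothing blocks wash step, so it runs from minute 0 to minute 10.
Incubation can start immediately at minute 0; it finishes at minute 40.
Lysis waits on its own release at minute 10, so it starts at minute 10 and finishes at 10 + 40 = minute 50.
Staining cannot start until lysis (finishes minute 50); wash step (finishes minute 10). The controlling bound is minute 50, so staining finishes at 50 + 50 = minute 100.
Imaging waits on staining (finishes minute 100); lysis (finishes minute 50); incubation (finishes minute 40, plus 20-minute gap → minute 60). The latest of these is minute 100, which is the earliest imaging can start.

100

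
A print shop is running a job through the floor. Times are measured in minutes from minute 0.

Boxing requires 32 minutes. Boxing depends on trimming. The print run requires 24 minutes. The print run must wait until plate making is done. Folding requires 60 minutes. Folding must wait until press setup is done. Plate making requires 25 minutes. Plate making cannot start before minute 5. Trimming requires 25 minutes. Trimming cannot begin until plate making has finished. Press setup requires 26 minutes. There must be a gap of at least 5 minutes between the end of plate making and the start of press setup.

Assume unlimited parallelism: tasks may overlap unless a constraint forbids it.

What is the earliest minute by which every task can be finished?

Plate making cannot begin until its own release at minute 5. It runs from minute 5 to 5 + 25 = minute 30.
After plate making (finishes minute 30), trimming can start at minute 30 and finishes at minute 55.
After trimming (finishes minute 55), boxing can start at minute 55 and finishes at minute 87.
The print run waits on plate making (finishes minute 30), so it starts at minute 30 and finishes at 30 + 24 = minute 54.
Press setup cannot begin until plate making (finishes minute 30, plus 5-minute gap → minute 35). It runs from minute 35 to 35 + 26 = minute 61.
After press setup (finishes minute 61), folding can start at minute 61 and finishes at minute 121.
All tasks are finished once the last one completes. Finish times: Plate making at 30, Press setup at 61, The print run at 54, Trimming at 55, Folding at 121, Boxing at 87. The latest is minute 121.

121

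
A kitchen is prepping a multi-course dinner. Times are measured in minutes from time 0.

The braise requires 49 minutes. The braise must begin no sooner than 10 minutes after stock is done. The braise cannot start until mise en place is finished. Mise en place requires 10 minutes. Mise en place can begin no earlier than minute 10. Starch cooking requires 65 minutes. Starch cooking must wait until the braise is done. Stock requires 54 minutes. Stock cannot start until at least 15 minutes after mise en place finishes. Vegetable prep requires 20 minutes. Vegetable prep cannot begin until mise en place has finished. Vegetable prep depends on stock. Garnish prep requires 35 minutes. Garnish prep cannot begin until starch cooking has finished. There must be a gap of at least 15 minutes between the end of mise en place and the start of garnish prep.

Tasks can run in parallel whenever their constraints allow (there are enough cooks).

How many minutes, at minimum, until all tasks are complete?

After its own release at minute 10, mise en place can start at minute 10 and finishes at minute 20.
Stock cannot begin until mise en place (finishes minute 20, plus 15-minute gap → minute 35). It runs from minute 35 to 35 + 54 = minute 89.
Vegetable prep cannot start until mise en place (finishes minute 20); stock (finishes minute 89). The controlling bound is minute 89, so vegetable prep finishes at 89 + 20 = minute 109.
The braise cannot start until stock (finishes minute 89, plus 10-minute gap → minute 99); mise en place (finishes minute 20). The controlling bound is minute 99, so the braise finishes at 99 + 49 = minute 148.
After the braise (finishes minute 148), starch cooking can start at minute 148 and finishes at minute 213.
Garnish prep needs all of starch cooking (finishes minute 213); mise en place (finishes minute 20, plus 15-minute gap → minute 35). That puts its earliest start at minute 213; it finishes at 213 + 35 = minute 248.
All tasks are finished once the last one completes. Finish times: Mise en place at 20, Stock at 89, The braise at 148, Vegetable prep at 109, Starch cooking at 213, Garnish prep at 248. The latest is minute 248.

248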